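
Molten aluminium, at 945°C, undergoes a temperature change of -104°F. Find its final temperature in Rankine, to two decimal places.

2088.67°R

The 104°F change is an interval, so only the factor 5/9 applies: -104 × 5/9 = -57.7778°C.
Final Celsius temperature: 945.0000 - 57.7778 = 887.2222°C.
In Rankine: 887.2222 × 1.8 + 491.67 = 2088.67°R.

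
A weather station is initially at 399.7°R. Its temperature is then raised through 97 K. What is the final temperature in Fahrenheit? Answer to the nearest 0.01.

Initial temperature in Celsius: (399.7 - 491.67) × 5/9 = -51.0944°C.
The 97 K change is an interval; Kelvin and Celsius degrees are the same size, so ΔC = +97°C.
Final Celsius temperature: -51.0944 + 97.0000 = 45.9056°C.
In Fahrenheit: 45.9056 × 1.8 + 32 = 114.63°F.

114.63°F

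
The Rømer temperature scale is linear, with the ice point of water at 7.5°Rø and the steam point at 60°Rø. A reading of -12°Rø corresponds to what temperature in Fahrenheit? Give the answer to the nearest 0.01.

Linear interpolation between the fixed points: C = (-12 - 7.5) × 100 / (60 - 7.5) = -37.1429°C.
Then -37.1429 × 1.8 + 32 = -34.86°F.

-34.86°F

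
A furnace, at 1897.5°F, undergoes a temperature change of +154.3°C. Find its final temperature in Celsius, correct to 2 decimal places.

1190.69°C

Initial temperature in Celsius: (1897.5 - 32) × 5/9 = 1036.3889°C.
Final Celsius temperature: 1036.3889 + 154.3000 = 1190.6889°C.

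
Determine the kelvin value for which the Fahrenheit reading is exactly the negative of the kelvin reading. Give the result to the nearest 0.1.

Let K be the kelvin reading. The Fahrenheit reading is F = 1.8·K - 459.67.
Require F = -1·K: 1.8·K - 459.67 = -1·K.
(2.8)·K = 459.67  ⇒  K = 164.2.

164.2 K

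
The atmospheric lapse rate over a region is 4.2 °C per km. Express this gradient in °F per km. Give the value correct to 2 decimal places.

The quantity depends on a temperature interval, so only the ratio of degree sizes applies; the offset between the scales is irrelevant.
A change of 1°C is a change of 1.8°F, so 4.2 × 1.8 = 7.56.

7.56 °F/km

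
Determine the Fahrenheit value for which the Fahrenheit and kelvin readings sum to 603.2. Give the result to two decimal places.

Let F be the Fahrenheit reading. The kelvin reading is K = 5/9·F + 255.372.
Require F + K = 603.2: (14/9)·F + 255.372 = 603.2.
F = (603.2 - 255.372) / (14/9) = 223.60.

223.60°F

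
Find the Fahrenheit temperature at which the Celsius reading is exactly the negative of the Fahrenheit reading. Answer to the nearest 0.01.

Let F be the Fahrenheit reading. The Celsius reading is C = 5/9·F - 17.7778.
Require C = -1·F: 5/9·F - 17.7778 = -1·F.
(14/9)·F = 17.7778  ⇒  F = 11.43.

11.43°F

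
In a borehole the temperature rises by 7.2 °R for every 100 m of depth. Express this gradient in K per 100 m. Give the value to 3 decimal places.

4.000 K/100 m

Since only a temperature interval is involved, the additive offset between the scales drops out.
A change of 1°R is a change of 5/9 K, so 7.2 × 5/9 = 4.000.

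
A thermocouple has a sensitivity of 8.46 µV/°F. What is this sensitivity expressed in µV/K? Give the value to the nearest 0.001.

The quantity depends on a temperature interval, so only the ratio of degree sizes applies; the offset between the scales is irrelevant.
A change of 1 K is a change of 1.8°F, so per K the value is 8.46 × 1.8 = 15.228.

15.228 µV/K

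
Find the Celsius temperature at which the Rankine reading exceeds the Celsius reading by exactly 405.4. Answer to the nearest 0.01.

-107.84°C

Let C be the Celsius reading. The Rankine reading is R = 1.8·C + 491.67.
Require R - C = 405.4: (0.8)·C + 491.67 = 405.4.
C = (405.4 - 491.67) / (0.8) = -107.84.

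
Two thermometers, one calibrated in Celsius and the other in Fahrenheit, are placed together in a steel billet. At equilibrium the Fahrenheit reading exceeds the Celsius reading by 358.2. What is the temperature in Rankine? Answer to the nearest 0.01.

1225.62°R

Let x be the Celsius reading; then the Fahrenheit reading is 1.8·x + 32.
(1.8·x + 32) - x = 358.2  ⇒  (0.8)·x = 326.2  ⇒  x = 407.7500°C.
In Rankine: 407.7500 × 1.8 + 491.67 = 1225.62°R.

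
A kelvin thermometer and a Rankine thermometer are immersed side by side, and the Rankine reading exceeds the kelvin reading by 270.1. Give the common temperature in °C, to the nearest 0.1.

64.5°C

Let x be the kelvin reading; then the Rankine reading is 1.8·x.
(1.8·x) - x = 270.1  ⇒  (0.8)·x = 270.1  ⇒  x = 337.6250 K.
In Celsius: 337.625 - 273.15 = 64.5°C.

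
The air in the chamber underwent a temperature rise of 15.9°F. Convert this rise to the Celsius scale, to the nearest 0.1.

8.8°C

An interval of 1°F corresponds to 5/9°C.
15.9 × 5/9 = 8.8.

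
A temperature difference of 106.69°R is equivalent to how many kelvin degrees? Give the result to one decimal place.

An interval of 1°R corresponds to 5/9 K.
106.69 × 5/9 = 59.3.

59.3 K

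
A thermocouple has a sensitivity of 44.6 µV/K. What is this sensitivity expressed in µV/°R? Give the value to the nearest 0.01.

24.78 µV/°R

Since only a temperature interval is involved, the additive offset between the scales drops out.
A change of 1°R is a change of 5/9 K, so per °R the value is 44.6 × 5/9 = 24.78.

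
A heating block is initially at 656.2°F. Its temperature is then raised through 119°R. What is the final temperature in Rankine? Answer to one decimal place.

Initial temperature in Celsius: (656.2 - 32) × 5/9 = 346.7778°C.
The 119°R change is an interval, so only the factor 5/9 applies: +119 × 5/9 = +66.1111°C.
Final Celsius temperature: 346.7778 + 66.1111 = 412.8889°C.
In Rankine: 412.8889 × 1.8 + 491.67 = 1234.9°R.

1234.9°R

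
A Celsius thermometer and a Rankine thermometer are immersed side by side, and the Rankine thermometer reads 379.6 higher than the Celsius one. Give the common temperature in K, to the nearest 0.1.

133.1 K

Let x be the Celsius reading; then the Rankine reading is 1.8·x + 491.67.
(1.8·x + 491.67) - x = 379.6  ⇒  (0.8)·x = -112.07  ⇒  x = -140.0875°C.
In kelvin: -140.0875 + 273.15 = 133.1 K.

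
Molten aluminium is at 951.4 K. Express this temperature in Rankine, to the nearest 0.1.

1712.5°R

In Celsius: 951.4 - 273.15 = 678.2500°C.
In Rankine: 678.2500 × 1.8 + 491.67 = 1712.5°R.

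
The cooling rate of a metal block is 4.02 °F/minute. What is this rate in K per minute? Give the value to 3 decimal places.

Since only a temperature interval is involved, the additive offset between the scales drops out.
A change of 1°F is a change of 5/9 K, so 4.02 × 5/9 = 2.233.

2.233 K/minute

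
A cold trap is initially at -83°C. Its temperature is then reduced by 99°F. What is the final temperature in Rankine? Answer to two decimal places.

The 99°F change is an interval, so only the factor 5/9 applies: -99 × 5/9 = -55.0000°C.
Final Celsius temperature: -83.0000 - 55.0000 = -138.0000°C.
In Rankine: -138.0000 × 1.8 + 491.67 = 243.27°R.

243.27°R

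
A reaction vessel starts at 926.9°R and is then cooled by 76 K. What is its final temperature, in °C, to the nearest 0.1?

165.8°C

Initial temperature in Celsius: (926.9 - 491.67) × 5/9 = 241.7944°C.
The 76 K change is an interval; Kelvin and Celsius degrees are the same size, so ΔC = -76°C.
Final Celsius temperature: 241.7944 - 76.0000 = 165.7944°C.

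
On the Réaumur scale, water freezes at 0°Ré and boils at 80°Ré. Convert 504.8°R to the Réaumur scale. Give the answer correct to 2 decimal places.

5.84°Ré

First in Celsius: (504.8 - 491.67) × 5/9 = 7.2944°C.
Linearly onto the Réaumur scale: 0 + (7.2944 / 100) × (80 - 0) = 5.84°Ré.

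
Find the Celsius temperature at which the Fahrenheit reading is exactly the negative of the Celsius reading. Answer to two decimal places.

-11.43°C

Let C be the Celsius reading. The Fahrenheit reading is F = 1.8·C + 32.
Require F = -1·C: 1.8·C + 32 = -1·C.
(2.8)·C = -32  ⇒  C = -11.43.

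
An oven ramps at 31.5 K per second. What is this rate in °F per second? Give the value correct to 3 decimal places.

56.700 °F/second

Since only a temperature interval is involved, the additive offset between the scales drops out.
A change of 1 K is a change of 1.8°F, so 31.5 × 1.8 = 56.700.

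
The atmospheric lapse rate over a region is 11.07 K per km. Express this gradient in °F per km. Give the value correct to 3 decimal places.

The quantity depends on a temperature interval, so only the ratio of degree sizes applies; the offset between the scales is irrelevant.
A change of 1 K is a change of 1.8°F, so 11.07 × 1.8 = 19.926.

19.926 °F/km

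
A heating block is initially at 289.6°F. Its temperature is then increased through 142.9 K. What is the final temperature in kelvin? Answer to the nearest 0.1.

559.2 K

Initial temperature in Celsius: (289.6 - 32) × 5/9 = 143.1111°C.
The 142.9 K change is an interval; Kelvin and Celsius degrees are the same size, so ΔC = +142.9°C.
Final Celsius temperature: 143.1111 + 142.9000 = 286.0111°C.
In kelvin: 286.0111 + 273.15 = 559.2 K.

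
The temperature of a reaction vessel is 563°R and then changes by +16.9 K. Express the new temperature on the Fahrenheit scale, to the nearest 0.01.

Initial temperature in Celsius: (563 - 491.67) × 5/9 = 39.6278°C.
The 16.9 K change is an interval; Kelvin and Celsius degrees are the same size, so ΔC = +16.9°C.
Final Celsius temperature: 39.6278 + 16.9000 = 56.5278°C.
In Fahrenheit: 56.5278 × 1.8 + 32 = 133.75°F.

133.75°F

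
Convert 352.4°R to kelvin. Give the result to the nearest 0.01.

In Celsius: (352.4 - 491.67) × 5/9 = -77.3722°C.
In kelvin: -77.3722 + 273.15 = 195.78 K.

195.78 K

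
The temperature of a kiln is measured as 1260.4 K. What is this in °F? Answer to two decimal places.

In Celsius: 1260.4 - 273.15 = 987.2500°C.
In Fahrenheit: 987.2500 × 1.8 + 32 = 1809.05°F.

1809.05°F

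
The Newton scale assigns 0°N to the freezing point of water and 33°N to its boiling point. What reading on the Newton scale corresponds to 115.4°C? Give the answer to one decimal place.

Linearly onto the Newton scale: 0 + (115.4000 / 100) × (33 - 0) = 38.1°N.

38.1°N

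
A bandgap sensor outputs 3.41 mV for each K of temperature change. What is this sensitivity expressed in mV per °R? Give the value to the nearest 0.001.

The quantity depends on a temperature interval, so only the ratio of degree sizes applies; the offset between the scales is irrelevant.
A change of 1°R is a change of 5/9 K, so per °R the value is 3.41 × 5/9 = 1.894.

1.894 mV per °R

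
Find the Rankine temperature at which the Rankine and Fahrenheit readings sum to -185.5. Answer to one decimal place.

137.1°R

Let R be the Rankine reading. The Fahrenheit reading is F = 1·R - 459.67.
Require R + F = -185.5: (2)·R - 459.67 = -185.5.
R = (-185.5 + 459.67) / (2) = 137.1.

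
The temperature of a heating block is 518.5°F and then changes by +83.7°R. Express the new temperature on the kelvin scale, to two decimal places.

589.93 K

Initial temperature in Celsius: (518.5 - 32) × 5/9 = 270.2778°C.
The 83.7°R change is an interval, so only the factor 5/9 applies: +83.7 × 5/9 = +46.5000°C.
Final Celsius temperature: 270.2778 + 46.5000 = 316.7778°C.
In kelvin: 316.7778 + 273.15 = 589.93 K.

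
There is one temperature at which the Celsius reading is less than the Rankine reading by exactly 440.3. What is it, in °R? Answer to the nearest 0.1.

Let R be the Rankine reading. The Celsius reading is C = 5/9·R - 273.15.
Require C - R = -440.3: (-4/9)·R - 273.15 = -440.3.
R = (-440.3 + 273.15) / (-4/9) = 376.1.

376.1°R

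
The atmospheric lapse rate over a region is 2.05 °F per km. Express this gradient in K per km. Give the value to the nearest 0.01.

1.14 K/km

The quantity depends on a temperature interval, so only the ratio of degree sizes applies; the offset between the scales is irrelevant.
A change of 1°F is a change of 5/9 K, so 2.05 × 5/9 = 1.14.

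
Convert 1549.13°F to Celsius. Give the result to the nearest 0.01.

In Celsius: (1549.13 - 32) × 5/9 = 842.8500°C.

842.85°C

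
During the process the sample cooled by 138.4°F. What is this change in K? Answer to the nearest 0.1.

76.9 K

Only the scale ratio 5/9 matters for a change in temperature.
138.4 × 5/9 = 76.9.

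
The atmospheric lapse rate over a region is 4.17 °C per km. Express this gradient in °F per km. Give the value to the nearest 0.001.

Since only a temperature interval is involved, the additive offset between the scales drops out.
A change of 1°C is a change of 1.8°F, so 4.17 × 1.8 = 7.506.

7.506 °F/km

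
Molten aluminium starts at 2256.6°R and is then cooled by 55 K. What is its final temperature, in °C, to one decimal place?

Initial temperature in Celsius: (2256.6 - 491.67) × 5/9 = 980.5167°C.
The 55 K change is an interval; Kelvin and Celsius degrees are the same size, so ΔC = -55°C.
Final Celsius temperature: 980.5167 - 55.0000 = 925.5167°C.

925.5°C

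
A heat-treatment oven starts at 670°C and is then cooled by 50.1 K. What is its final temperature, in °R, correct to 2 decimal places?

The 50.1 K change is an interval; Kelvin and Celsius degrees are the same size, so ΔC = -50.1°C.
Final Celsius temperature: 670.0000 - 50.1000 = 619.9000°C.
In Rankine: 619.9000 × 1.8 + 491.67 = 1607.49°R.

1607.49°R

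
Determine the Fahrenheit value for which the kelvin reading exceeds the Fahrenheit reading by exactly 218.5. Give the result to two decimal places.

Let F be the Fahrenheit reading. The kelvin reading is K = 5/9·F + 255.372.
Require K - F = 218.5: (-4/9)·F + 255.372 = 218.5.
F = (218.5 - 255.372) / (-4/9) = 82.96.

82.96°F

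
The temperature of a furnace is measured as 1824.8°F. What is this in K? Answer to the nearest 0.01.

1269.15 K

In Celsius: (1824.8 - 32) × 5/9 = 996.0000°C.
In kelvin: 996.0000 + 273.15 = 1269.15 K.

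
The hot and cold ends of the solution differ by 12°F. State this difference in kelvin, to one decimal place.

An interval of 1°F corresponds to 5/9 K.
12 × 5/9 = 6.7.

6.7 K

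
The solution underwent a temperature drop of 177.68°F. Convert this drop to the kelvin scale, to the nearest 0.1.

98.7 K

For a temperature interval the offset drops out; only the factor 5/9 applies.
177.68 × 5/9 = 98.7.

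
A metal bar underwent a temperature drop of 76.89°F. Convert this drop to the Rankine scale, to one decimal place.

Fahrenheit and Rankine degrees are the same size, so the interval is unchanged: 76.9.

76.9°R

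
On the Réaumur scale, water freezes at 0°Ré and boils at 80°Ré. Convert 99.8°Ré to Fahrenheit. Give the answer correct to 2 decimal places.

Linear interpolation between the fixed points: C = (99.8 - 0) × 100 / (80 - 0) = 124.7500°C.
Then 124.7500 × 1.8 + 32 = 256.55°F.

256.55°F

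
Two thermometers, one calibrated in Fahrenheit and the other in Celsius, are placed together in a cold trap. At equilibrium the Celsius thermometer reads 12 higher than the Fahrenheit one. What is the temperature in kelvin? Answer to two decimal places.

Let x be the Fahrenheit reading; then the Celsius reading is 5/9·x - 17.7778.
(5/9·x - 17.7778) - x = 12  ⇒  (-4/9)·x = 29.7778  ⇒  x = -67.0000°F.
In Celsius: (-67 - 32) × 5/9 = -55.0000°C.
In kelvin: -55.0000 + 273.15 = 218.15 K.

218.15 K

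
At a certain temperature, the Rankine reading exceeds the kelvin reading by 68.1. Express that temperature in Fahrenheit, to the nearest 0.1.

Let x be the Rankine reading; then the kelvin reading is 5/9·x.
(5/9·x) - x = -68.1  ⇒  (-4/9)·x = -68.1  ⇒  x = 153.2250°R.
In Celsius: (153.225 - 491.67) × 5/9 = -188.0250°C.
In Fahrenheit: -188.0250 × 1.8 + 32 = -306.4°F.

-306.4°F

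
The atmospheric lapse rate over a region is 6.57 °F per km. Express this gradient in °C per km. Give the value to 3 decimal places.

3.650 °C/km

The quantity depends on a temperature interval, so only the ratio of degree sizes applies; the offset between the scales is irrelevant.
A change of 1°F is a change of 5/9°C, so 6.57 × 5/9 = 3.650.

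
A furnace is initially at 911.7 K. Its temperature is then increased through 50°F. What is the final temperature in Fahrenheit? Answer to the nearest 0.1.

1231.4°F

Initial temperature in Celsius: 911.7 - 273.15 = 638.5500°C.
The 50°F change is an interval, so only the factor 5/9 applies: +50 × 5/9 = +27.7778°C.
Final Celsius temperature: 638.5500 + 27.7778 = 666.3278°C.
In Fahrenheit: 666.3278 × 1.8 + 32 = 1231.4°F.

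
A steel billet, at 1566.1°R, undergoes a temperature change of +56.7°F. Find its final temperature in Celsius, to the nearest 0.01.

628.41°C

Initial temperature in Celsius: (1566.1 - 491.67) × 5/9 = 596.9056°C.
The 56.7°F change is an interval, so only the factor 5/9 applies: +56.7 × 5/9 = +31.5000°C.
Final Celsius temperature: 596.9056 + 31.5000 = 628.4056°C.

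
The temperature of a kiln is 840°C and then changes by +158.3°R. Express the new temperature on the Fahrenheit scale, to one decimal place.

1702.3°F

The 158.3°R change is an interval, so only the factor 5/9 applies: +158.3 × 5/9 = +87.9444°C.
Final Celsius temperature: 840.0000 + 87.9444 = 927.9444°C.
In Fahrenheit: 927.9444 × 1.8 + 32 = 1702.3°F.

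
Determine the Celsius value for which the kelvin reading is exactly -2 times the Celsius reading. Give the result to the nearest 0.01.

Let C be the Celsius reading. The kelvin reading is K = 1·C + 273.15.
Require K = -2·C: 1·C + 273.15 = -2·C.
(3)·C = -273.15  ⇒  C = -91.05.

-91.05°C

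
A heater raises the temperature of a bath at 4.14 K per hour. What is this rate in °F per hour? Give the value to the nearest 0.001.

7.452 °F/hour

Since only a temperature interval is involved, the additive offset between the scales drops out.
A change of 1 K is a change of 1.8°F, so 4.14 × 1.8 = 7.452.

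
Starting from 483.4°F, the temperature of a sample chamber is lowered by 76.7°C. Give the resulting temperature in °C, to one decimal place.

174.1°C

Initial temperature in Celsius: (483.4 - 32) × 5/9 = 250.7778°C.
Final Celsius temperature: 250.7778 - 76.7000 = 174.0778°C.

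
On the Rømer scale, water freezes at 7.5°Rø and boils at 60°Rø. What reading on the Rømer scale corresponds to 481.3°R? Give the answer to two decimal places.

4.48°Rø

First in Celsius: (481.3 - 491.67) × 5/9 = -5.7611°C.
Linearly onto the Rømer scale: 7.5 + (-5.7611 / 100) × (60 - 7.5) = 4.48°Rø.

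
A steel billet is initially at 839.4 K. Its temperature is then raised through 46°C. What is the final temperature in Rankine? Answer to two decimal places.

1593.72°R

Initial temperature in Celsius: 839.4 - 273.15 = 566.2500°C.
Final Celsius temperature: 566.2500 + 46.0000 = 612.2500°C.
In Rankine: 612.2500 × 1.8 + 491.67 = 1593.72°R.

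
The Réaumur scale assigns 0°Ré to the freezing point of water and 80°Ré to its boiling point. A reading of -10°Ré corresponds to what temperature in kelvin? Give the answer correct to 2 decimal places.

Linear interpolation between the fixed points: C = (-10 - 0) × 100 / (80 - 0) = -12.5000°C.
Then -12.5000 + 273.15 = 260.65 K.

260.65 K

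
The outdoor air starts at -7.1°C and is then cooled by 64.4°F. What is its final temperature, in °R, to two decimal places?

The 64.4°F change is an interval, so only the factor 5/9 applies: -64.4 × 5/9 = -35.7778°C.
Final Celsius temperature: -7.1000 - 35.7778 = -42.8778°C.
In Rankine: -42.8778 × 1.8 + 491.67 = 414.49°R.

414.49°R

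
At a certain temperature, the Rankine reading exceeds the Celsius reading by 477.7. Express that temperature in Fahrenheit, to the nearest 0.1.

0.6°F

Let x be the Celsius reading; then the Rankine reading is 1.8·x + 491.67.
(1.8·x + 491.67) - x = 477.7  ⇒  (0.8)·x = -13.97  ⇒  x = -17.4625°C.
In Fahrenheit: -17.4625 × 1.8 + 32 = 0.6°F.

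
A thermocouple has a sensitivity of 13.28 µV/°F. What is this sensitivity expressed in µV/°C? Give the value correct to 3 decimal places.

23.904 µV/°C

The quantity depends on a temperature interval, so only the ratio of degree sizes applies; the offset between the scales is irrelevant.
A change of 1°C is a change of 1.8°F, so per °C the value is 13.28 × 1.8 = 23.904.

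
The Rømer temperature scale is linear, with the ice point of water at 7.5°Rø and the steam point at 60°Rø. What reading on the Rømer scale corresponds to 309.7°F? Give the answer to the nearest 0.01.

88.50°Rø

First in Celsius: (309.7 - 32) × 5/9 = 154.2778°C.
Linearly onto the Rømer scale: 7.5 + (154.2778 / 100) × (60 - 7.5) = 88.50°Rø.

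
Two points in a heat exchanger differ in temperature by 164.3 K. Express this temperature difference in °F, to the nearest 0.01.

295.74°F

An interval of 1 K corresponds to 1.8°F.
164.3 × 1.8 = 295.74.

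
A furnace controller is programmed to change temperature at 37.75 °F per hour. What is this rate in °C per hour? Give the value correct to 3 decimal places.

Since only a temperature interval is involved, the additive offset between the scales drops out.
A change of 1°F is a change of 5/9°C, so 37.75 × 5/9 = 20.972.

20.972 °C/hour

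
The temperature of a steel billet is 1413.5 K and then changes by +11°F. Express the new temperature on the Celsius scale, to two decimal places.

1146.46°C

Initial temperature in Celsius: 1413.5 - 273.15 = 1140.3500°C.
The 11°F change is an interval, so only the factor 5/9 applies: +11 × 5/9 = +6.1111°C.
Final Celsius temperature: 1140.3500 + 6.1111 = 1146.4611°C.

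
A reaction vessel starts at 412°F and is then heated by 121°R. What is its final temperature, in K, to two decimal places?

Initial temperature in Celsius: (412 - 32) × 5/9 = 211.1111°C.
The 121°R change is an interval, so only the factor 5/9 applies: +121 × 5/9 = +67.2222°C.
Final Celsius temperature: 211.1111 + 67.2222 = 278.3333°C.
In kelvin: 278.3333 + 273.15 = 551.48 K.

551.48 K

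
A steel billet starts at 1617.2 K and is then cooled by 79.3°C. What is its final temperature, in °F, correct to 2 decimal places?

2308.55°F

Initial temperature in Celsius: 1617.2 - 273.15 = 1344.0500°C.
Final Celsius temperature: 1344.0500 - 79.3000 = 1264.7500°C.
In Fahrenheit: 1264.7500 × 1.8 + 32 = 2308.55°F.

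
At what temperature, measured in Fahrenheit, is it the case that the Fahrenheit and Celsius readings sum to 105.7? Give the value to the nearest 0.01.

Let F be the Fahrenheit reading. The Celsius reading is C = 5/9·F - 17.7778.
Require F + C = 105.7: (14/9)·F - 17.7778 = 105.7.
F = (105.7 + 17.7778) / (14/9) = 79.38.

79.38°F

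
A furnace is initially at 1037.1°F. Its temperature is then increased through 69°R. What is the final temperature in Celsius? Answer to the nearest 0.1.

Initial temperature in Celsius: (1037.1 - 32) × 5/9 = 558.3889°C.
The 69°R change is an interval, so only the factor 5/9 applies: +69 × 5/9 = +38.3333°C.
Final Celsius temperature: 558.3889 + 38.3333 = 596.7222°C.

596.7°C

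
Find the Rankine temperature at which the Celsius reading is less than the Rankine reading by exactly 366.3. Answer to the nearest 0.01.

209.59°R

Let R be the Rankine reading. The Celsius reading is C = 5/9·R - 273.15.
Require C - R = -366.3: (-4/9)·R - 273.15 = -366.3.
R = (-366.3 + 273.15) / (-4/9) = 209.59.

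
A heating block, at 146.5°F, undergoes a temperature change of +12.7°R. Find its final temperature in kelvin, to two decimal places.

Initial temperature in Celsius: (146.5 - 32) × 5/9 = 63.6111°C.
The 12.7°R change is an interval, so only the factor 5/9 applies: +12.7 × 5/9 = +7.0556°C.
Final Celsius temperature: 63.6111 + 7.0556 = 70.6667°C.
In kelvin: 70.6667 + 273.15 = 343.82 K.

343.82 K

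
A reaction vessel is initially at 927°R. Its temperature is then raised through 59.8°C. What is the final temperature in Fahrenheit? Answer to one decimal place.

575.0°F

Initial temperature in Celsius: (927 - 491.67) × 5/9 = 241.8500°C.
Final Celsius temperature: 241.8500 + 59.8000 = 301.6500°C.
In Fahrenheit: 301.6500 × 1.8 + 32 = 575.0°F.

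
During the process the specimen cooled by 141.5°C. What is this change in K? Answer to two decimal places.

Celsius and kelvin degrees are the same size, so the interval is unchanged: 141.50.

141.50 K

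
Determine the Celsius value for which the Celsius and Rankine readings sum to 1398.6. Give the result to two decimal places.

323.90°C

Let C be the Celsius reading. The Rankine reading is R = 1.8·C + 491.67.
Require C + R = 1398.6: (2.8)·C + 491.67 = 1398.6.
C = (1398.6 - 491.67) / (2.8) = 323.90.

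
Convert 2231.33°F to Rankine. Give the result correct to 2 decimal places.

In Celsius: (2231.33 - 32) × 5/9 = 1221.8500°C.
In Rankine: 1221.8500 × 1.8 + 491.67 = 2691.00°R.

2691.00°R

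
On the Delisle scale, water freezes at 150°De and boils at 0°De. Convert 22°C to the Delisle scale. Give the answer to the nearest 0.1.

117.0°De

Linearly onto the Delisle scale: 150 + (22.0000 / 100) × (0 - 150) = 117.0°De.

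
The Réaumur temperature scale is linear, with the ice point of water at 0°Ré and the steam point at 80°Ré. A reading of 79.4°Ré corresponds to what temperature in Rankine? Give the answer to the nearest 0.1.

670.3°R

Linear interpolation between the fixed points: C = (79.4 - 0) × 100 / (80 - 0) = 99.2500°C.
Then 99.2500 × 1.8 + 491.67 = 670.3°R.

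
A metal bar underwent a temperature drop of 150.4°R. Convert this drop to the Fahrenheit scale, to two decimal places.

Rankine and Fahrenheit degrees are the same size, so the interval is unchanged: 150.40.

150.40°F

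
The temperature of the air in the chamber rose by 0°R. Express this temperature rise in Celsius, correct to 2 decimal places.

0.00°C

An interval of 1°R corresponds to 5/9°C.
0 × 5/9 = 0.00.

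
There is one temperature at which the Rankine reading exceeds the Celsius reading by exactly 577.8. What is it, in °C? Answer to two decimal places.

107.66°C

Let C be the Celsius reading. The Rankine reading is R = 1.8·C + 491.67.
Require R - C = 577.8: (0.8)·C + 491.67 = 577.8.
C = (577.8 - 491.67) / (0.8) = 107.66.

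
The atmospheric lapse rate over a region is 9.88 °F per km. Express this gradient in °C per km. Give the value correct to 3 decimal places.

5.489 °C/km

The quantity depends on a temperature interval, so only the ratio of degree sizes applies; the offset between the scales is irrelevant.
A change of 1°F is a change of 5/9°C, so 9.88 × 5/9 = 5.489.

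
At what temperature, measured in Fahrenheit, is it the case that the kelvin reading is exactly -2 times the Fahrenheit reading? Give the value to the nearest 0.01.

-99.93°F

Let F be the Fahrenheit reading. The kelvin reading is K = 5/9·F + 255.372.
Require K = -2·F: 5/9·F + 255.372 = -2·F.
(23/9)·F = -255.372  ⇒  F = -99.93.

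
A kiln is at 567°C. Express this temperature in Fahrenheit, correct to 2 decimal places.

In Fahrenheit: 567.0000 × 1.8 + 32 = 1052.60°F.

1052.60°F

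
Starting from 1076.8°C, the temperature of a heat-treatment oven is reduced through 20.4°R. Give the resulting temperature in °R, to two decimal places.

The 20.4°R change is an interval, so only the factor 5/9 applies: -20.4 × 5/9 = -11.3333°C.
Final Celsius temperature: 1076.8000 - 11.3333 = 1065.4667°C.
In Rankine: 1065.4667 × 1.8 + 491.67 = 2409.51°R.

2409.51°R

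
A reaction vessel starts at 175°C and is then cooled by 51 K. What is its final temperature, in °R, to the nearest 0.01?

714.87°R

The 51 K change is an interval; Kelvin and Celsius degrees are the same size, so ΔC = -51°C.
Final Celsius temperature: 175.0000 - 51.0000 = 124.0000°C.
In Rankine: 124.0000 × 1.8 + 491.67 = 714.87°R.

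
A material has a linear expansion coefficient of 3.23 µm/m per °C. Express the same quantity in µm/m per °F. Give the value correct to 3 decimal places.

Since only a temperature interval is involved, the additive offset between the scales drops out.
A change of 1°F is a change of 5/9°C, so per °F the value is 3.23 × 5/9 = 1.794.

1.794 µm/m per °F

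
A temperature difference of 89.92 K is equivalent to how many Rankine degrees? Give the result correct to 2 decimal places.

161.86°R

For a temperature interval the offset drops out; only the factor 1.8 applies.
89.92 × 1.8 = 161.86.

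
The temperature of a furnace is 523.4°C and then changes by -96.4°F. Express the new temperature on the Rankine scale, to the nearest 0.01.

1337.39°R

The 96.4°F change is an interval, so only the factor 5/9 applies: -96.4 × 5/9 = -53.5556°C.
Final Celsius temperature: 523.4000 - 53.5556 = 469.8444°C.
In Rankine: 469.8444 × 1.8 + 491.67 = 1337.39°R.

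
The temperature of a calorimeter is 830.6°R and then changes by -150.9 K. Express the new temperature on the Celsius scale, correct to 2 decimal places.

37.39°C

Initial temperature in Celsius: (830.6 - 491.67) × 5/9 = 188.2944°C.
The 150.9 K change is an interval; Kelvin and Celsius degrees are the same size, so ΔC = -150.9°C.
Final Celsius temperature: 188.2944 - 150.9000 = 37.3944°C.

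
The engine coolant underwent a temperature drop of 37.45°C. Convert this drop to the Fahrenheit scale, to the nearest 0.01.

67.41°F

Only the scale ratio 1.8 matters for a change in temperature.
37.45 × 1.8 = 67.41.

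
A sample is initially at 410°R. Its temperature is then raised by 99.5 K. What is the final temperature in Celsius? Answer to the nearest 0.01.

54.13°C

Initial temperature in Celsius: (410 - 491.67) × 5/9 = -45.3722°C.
The 99.5 K change is an interval; Kelvin and Celsius degrees are the same size, so ΔC = +99.5°C.
Final Celsius temperature: -45.3722 + 99.5000 = 54.1278°C.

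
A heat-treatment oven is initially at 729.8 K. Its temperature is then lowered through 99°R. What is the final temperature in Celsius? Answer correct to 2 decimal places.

401.65°C

Initial temperature in Celsius: 729.8 - 273.15 = 456.6500°C.
The 99°R change is an interval, so only the factor 5/9 applies: -99 × 5/9 = -55.0000°C.
Final Celsius temperature: 456.6500 - 55.0000 = 401.6500°C.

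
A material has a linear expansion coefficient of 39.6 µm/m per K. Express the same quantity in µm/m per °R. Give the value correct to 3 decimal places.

Since only a temperature interval is involved, the additive offset between the scales drops out.
A change of 1°R is a change of 5/9 K, so per °R the value is 39.6 × 5/9 = 22.000.

22.000 µm/m per °R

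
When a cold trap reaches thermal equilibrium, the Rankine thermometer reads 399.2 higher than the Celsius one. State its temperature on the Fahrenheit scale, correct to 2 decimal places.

-176.06°F

Let x be the Celsius reading; then the Rankine reading is 1.8·x + 491.67.
(1.8·x + 491.67) - x = 399.2  ⇒  (0.8)·x = -92.47  ⇒  x = -115.5875°C.
In Fahrenheit: -115.5875 × 1.8 + 32 = -176.06°F.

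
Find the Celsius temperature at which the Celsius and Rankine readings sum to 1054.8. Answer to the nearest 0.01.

Let C be the Celsius reading. The Rankine reading is R = 1.8·C + 491.67.
Require C + R = 1054.8: (2.8)·C + 491.67 = 1054.8.
C = (1054.8 - 491.67) / (2.8) = 201.12.

201.12°C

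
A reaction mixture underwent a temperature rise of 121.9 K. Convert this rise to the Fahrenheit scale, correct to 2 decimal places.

For a temperature interval the offset drops out; only the factor 1.8 applies.
121.9 × 1.8 = 219.42.

219.42°F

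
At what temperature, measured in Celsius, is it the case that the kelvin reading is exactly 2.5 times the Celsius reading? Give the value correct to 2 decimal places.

182.10°C

Let C be the Celsius reading. The kelvin reading is K = 1·C + 273.15.
Require K = 2.5·C: 1·C + 273.15 = 2.5·C.
(-1.5)·C = -273.15  ⇒  C = 182.10.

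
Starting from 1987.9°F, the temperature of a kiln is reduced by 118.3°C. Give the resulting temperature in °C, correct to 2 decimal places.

Initial temperature in Celsius: (1987.9 - 32) × 5/9 = 1086.6111°C.
Final Celsius temperature: 1086.6111 - 118.3000 = 968.3111°C.

968.31°C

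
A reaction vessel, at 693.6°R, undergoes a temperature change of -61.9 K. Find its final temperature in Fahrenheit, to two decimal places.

Initial temperature in Celsius: (693.6 - 491.67) × 5/9 = 112.1833°C.
The 61.9 K change is an interval; Kelvin and Celsius degrees are the same size, so ΔC = -61.9°C.
Final Celsius temperature: 112.1833 - 61.9000 = 50.2833°C.
In Fahrenheit: 50.2833 × 1.8 + 32 = 122.51°F.

122.51°F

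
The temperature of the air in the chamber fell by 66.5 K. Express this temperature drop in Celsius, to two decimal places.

66.50°C

Kelvin and Celsius degrees are the same size, so the interval is unchanged: 66.50.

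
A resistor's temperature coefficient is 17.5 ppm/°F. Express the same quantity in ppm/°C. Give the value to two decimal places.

31.50 ppm/°C

The quantity depends on a temperature interval, so only the ratio of degree sizes applies; the offset between the scales is irrelevant.
A change of 1°C is a change of 1.8°F, so per °C the value is 17.5 × 1.8 = 31.50.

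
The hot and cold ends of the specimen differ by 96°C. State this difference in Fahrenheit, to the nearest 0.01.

An interval of 1°C corresponds to 1.8°F.
96 × 1.8 = 172.80.

172.80°F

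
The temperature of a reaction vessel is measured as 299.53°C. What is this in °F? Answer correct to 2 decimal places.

In Fahrenheit: 299.5300 × 1.8 + 32 = 571.15°F.

571.15°F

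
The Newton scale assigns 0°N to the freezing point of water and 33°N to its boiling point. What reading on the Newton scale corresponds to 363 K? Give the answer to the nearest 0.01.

29.65°N

First in Celsius: 363 - 273.15 = 89.8500°C.
Linearly onto the Newton scale: 0 + (89.8500 / 100) × (33 - 0) = 29.65°N.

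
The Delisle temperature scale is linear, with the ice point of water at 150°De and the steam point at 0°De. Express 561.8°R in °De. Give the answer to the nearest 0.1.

91.6°De

First in Celsius: (561.8 - 491.67) × 5/9 = 38.9611°C.
Linearly onto the Delisle scale: 150 + (38.9611 / 100) × (0 - 150) = 91.6°De.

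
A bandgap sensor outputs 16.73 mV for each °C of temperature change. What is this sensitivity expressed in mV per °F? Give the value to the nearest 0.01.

9.29 mV per °F

The quantity depends on a temperature interval, so only the ratio of degree sizes applies; the offset between the scales is irrelevant.
A change of 1°F is a change of 5/9°C, so per °F the value is 16.73 × 5/9 = 9.29.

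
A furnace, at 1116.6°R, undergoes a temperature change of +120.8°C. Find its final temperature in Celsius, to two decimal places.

467.98°C

Initial temperature in Celsius: (1116.6 - 491.67) × 5/9 = 347.1833°C.
Final Celsius temperature: 347.1833 + 120.8000 = 467.9833°C.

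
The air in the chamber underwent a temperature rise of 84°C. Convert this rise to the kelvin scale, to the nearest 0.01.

Celsius and kelvin degrees are the same size, so the interval is unchanged: 84.00.

84.00 K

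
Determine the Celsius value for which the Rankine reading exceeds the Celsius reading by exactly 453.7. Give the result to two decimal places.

-47.46°C

Let C be the Celsius reading. The Rankine reading is R = 1.8·C + 491.67.
Require R - C = 453.7: (0.8)·C + 491.67 = 453.7.
C = (453.7 - 491.67) / (0.8) = -47.46.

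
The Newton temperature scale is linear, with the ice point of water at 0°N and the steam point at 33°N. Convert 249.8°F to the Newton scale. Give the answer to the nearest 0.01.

First in Celsius: (249.8 - 32) × 5/9 = 121.0000°C.
Linearly onto the Newton scale: 0 + (121.0000 / 100) × (33 - 0) = 39.93°N.

39.93°N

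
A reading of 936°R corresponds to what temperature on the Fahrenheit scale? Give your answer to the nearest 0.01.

In Celsius: (936 - 491.67) × 5/9 = 246.8500°C.
In Fahrenheit: 246.8500 × 1.8 + 32 = 476.33°F.

476.33°F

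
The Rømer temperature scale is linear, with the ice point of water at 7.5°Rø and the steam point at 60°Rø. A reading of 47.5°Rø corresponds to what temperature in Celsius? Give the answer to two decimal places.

76.19°C

Linear interpolation between the fixed points: C = (47.5 - 7.5) × 100 / (60 - 7.5) = 76.1905°C.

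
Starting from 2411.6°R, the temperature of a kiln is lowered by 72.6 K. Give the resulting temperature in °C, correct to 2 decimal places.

Initial temperature in Celsius: (2411.6 - 491.67) × 5/9 = 1066.6278°C.
The 72.6 K change is an interval; Kelvin and Celsius degrees are the same size, so ΔC = -72.6°C.
Final Celsius temperature: 1066.6278 - 72.6000 = 994.0278°C.

994.03°C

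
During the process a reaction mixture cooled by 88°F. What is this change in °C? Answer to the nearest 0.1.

48.9°C

Only the scale ratio 5/9 matters for a change in temperature.
88 × 5/9 = 48.9.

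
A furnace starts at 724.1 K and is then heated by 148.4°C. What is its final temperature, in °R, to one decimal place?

Initial temperature in Celsius: 724.1 - 273.15 = 450.9500°C.
Final Celsius temperature: 450.9500 + 148.4000 = 599.3500°C.
In Rankine: 599.3500 × 1.8 + 491.67 = 1570.5°R.

1570.5°R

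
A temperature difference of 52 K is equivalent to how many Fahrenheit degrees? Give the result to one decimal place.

Only the scale ratio 1.8 matters for a change in temperature.
52 × 1.8 = 93.6.

93.6°F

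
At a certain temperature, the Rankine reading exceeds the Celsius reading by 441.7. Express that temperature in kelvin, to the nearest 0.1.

Let x be the Rankine reading; then the Celsius reading is 5/9·x - 273.15.
(5/9·x - 273.15) - x = -441.7  ⇒  (-4/9)·x = -168.55  ⇒  x = 379.2375°R.
In Celsius: (379.2375 - 491.67) × 5/9 = -62.4625°C.
In kelvin: -62.4625 + 273.15 = 210.7 K.

210.7 K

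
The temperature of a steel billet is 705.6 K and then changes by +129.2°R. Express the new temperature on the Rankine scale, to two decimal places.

1399.28°R

Initial temperature in Celsius: 705.6 - 273.15 = 432.4500°C.
The 129.2°R change is an interval, so only the factor 5/9 applies: +129.2 × 5/9 = +71.7778°C.
Final Celsius temperature: 432.4500 + 71.7778 = 504.2278°C.
In Rankine: 504.2278 × 1.8 + 491.67 = 1399.28°R.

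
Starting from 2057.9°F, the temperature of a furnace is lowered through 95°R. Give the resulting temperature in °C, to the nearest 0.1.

Initial temperature in Celsius: (2057.9 - 32) × 5/9 = 1125.5000°C.
The 95°R change is an interval, so only the factor 5/9 applies: -95 × 5/9 = -52.7778°C.
Final Celsius temperature: 1125.5000 - 52.7778 = 1072.7222°C.

1072.7°C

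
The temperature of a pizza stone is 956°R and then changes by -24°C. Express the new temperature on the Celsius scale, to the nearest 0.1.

Initial temperature in Celsius: (956 - 491.67) × 5/9 = 257.9611°C.
Final Celsius temperature: 257.9611 - 24.0000 = 233.9611°C.

234.0°C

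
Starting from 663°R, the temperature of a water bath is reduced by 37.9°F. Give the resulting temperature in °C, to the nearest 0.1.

Initial temperature in Celsius: (663 - 491.67) × 5/9 = 95.1833°C.
The 37.9°F change is an interval, so only the factor 5/9 applies: -37.9 × 5/9 = -21.0556°C.
Final Celsius temperature: 95.1833 - 21.0556 = 74.1278°C.

74.1°C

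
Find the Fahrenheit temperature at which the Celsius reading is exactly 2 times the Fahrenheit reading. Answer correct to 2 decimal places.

Let F be the Fahrenheit reading. The Celsius reading is C = 5/9·F - 17.7778.
Require C = 2·F: 5/9·F - 17.7778 = 2·F.
(-13/9)·F = 17.7778  ⇒  F = -12.31.

-12.31°F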